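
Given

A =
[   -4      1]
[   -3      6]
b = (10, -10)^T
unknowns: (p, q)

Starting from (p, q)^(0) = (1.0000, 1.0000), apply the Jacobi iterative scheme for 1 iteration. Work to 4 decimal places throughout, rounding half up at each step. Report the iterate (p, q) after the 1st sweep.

(-2.2500, -1.1667)

Iteration 1:
  p = (10 - (1)·1.0000) / (-4) = -2.2500
  q = (-10 - (-3)·1.0000) / (6) = -1.1667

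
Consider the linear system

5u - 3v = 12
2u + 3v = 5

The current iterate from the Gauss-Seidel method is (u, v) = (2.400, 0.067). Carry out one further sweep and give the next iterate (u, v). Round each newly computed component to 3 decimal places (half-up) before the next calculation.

One sweep:
  u = (12 - (-3)·0.067) / (5) = 2.440
  v = (5 - (2)·2.440) / (3) = 0.040

(2.440, 0.040)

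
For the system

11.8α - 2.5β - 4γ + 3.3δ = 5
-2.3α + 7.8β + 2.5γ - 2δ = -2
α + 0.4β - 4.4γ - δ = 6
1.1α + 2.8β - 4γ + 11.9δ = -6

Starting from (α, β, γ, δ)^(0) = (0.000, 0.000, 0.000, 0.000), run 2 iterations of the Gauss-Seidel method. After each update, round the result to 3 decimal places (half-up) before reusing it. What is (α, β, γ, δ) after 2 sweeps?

(0.226, -0.021, -1.100, -0.890)

Iteration 1:
  α = (5 - (-2.5)·0.000 - (-4)·0.000 - (3.3)·0.000) / (11.8) = 0.424
  β = (-2 - (-2.3)·0.424 - (2.5)·0.000 - (-2)·0.000) / (7.8) = -0.131
  γ = (6 - (1)·0.424 - (0.4)·-0.131 - (-1)·0.000) / (-4.4) = -1.279
  δ = (-6 - (1.1)·0.424 - (2.8)·-0.131 - (-4)·-1.279) / (11.9) = -0.942
Iteration 2:
  α = (5 - (-2.5)·-0.131 - (-4)·-1.279 - (3.3)·-0.942) / (11.8) = 0.226
  β = (-2 - (-2.3)·0.226 - (2.5)·-1.279 - (-2)·-0.942) / (7.8) = -0.021
  γ = (6 - (1)·0.226 - (0.4)·-0.021 - (-1)·-0.942) / (-4.4) = -1.100
  δ = (-6 - (1.1)·0.226 - (2.8)·-0.021 - (-4)·-1.100) / (11.9) = -0.890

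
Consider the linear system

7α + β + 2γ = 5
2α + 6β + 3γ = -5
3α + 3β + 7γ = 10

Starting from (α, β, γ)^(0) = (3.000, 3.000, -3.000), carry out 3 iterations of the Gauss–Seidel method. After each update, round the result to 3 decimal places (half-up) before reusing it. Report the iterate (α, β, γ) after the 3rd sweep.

(0.388, -1.880, 2.068)

Iteration 1:
  α = (5 - (1)·3.000 - (2)·-3.000) / (7) = 1.143
  β = (-5 - (2)·1.143 - (3)·-3.000) / (6) = 0.286
  γ = (10 - (3)·1.143 - (3)·0.286) / (7) = 0.816
Iteration 2:
  α = (5 - (1)·0.286 - (2)·0.816) / (7) = 0.440
  β = (-5 - (2)·0.440 - (3)·0.816) / (6) = -1.388
  γ = (10 - (3)·0.440 - (3)·-1.388) / (7) = 1.835
Iteration 3:
  α = (5 - (1)·-1.388 - (2)·1.835) / (7) = 0.388
  β = (-5 - (2)·0.388 - (3)·1.835) / (6) = -1.880
  γ = (10 - (3)·0.388 - (3)·-1.880) / (7) = 2.068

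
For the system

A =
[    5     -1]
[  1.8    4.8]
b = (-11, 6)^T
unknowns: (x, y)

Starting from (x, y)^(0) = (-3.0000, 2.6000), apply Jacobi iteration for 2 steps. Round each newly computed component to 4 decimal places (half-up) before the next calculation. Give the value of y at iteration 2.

1.8800

Iteration 1:
  x = (-11 - (-1)·2.6000) / (5) = -1.6800
  y = (6 - (1.8)·-3.0000) / (4.8) = 2.3750
Iteration 2:
  x = (-11 - (-1)·2.3750) / (5) = -1.7250
  y = (6 - (1.8)·-1.6800) / (4.8) = 1.8800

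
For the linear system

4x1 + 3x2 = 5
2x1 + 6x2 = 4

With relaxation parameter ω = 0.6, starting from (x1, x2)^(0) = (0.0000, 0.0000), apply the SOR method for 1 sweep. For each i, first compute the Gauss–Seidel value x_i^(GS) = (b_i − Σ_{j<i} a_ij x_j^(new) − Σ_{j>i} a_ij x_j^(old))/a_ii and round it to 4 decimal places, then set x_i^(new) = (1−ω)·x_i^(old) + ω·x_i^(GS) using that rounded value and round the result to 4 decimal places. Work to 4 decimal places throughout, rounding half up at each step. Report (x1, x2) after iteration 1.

Iteration 1:
  x1: GS value = (5 - (3)·0.0000) / (4) = 1.2500;  x1 ← (1−ω)·0.0000 + ω·1.2500 = 0.7500
  x2: GS value = (4 - (2)·0.7500) / (6) = 0.4167;  x2 ← (1−ω)·0.0000 + ω·0.4167 = 0.2500

(0.7500, 0.2500)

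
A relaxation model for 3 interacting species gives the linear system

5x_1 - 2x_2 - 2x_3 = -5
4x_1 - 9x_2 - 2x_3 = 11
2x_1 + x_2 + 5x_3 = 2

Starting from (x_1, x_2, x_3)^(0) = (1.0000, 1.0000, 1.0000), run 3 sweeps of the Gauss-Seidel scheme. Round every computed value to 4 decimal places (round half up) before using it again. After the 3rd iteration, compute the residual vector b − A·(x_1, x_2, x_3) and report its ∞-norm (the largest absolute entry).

0.1906

Iteration 1:
  x_1 = (-5 - (-2)·1.0000 - (-2)·1.0000) / (5) = -0.2000
  x_2 = (11 - (4)·-0.2000 - (-2)·1.0000) / (-9) = -1.5333
  x_3 = (2 - (2)·-0.2000 - (1)·-1.5333) / (5) = 0.7867
Iteration 2:
  x_1 = (-5 - (-2)·-1.5333 - (-2)·0.7867) / (5) = -1.2986
  x_2 = (11 - (4)·-1.2986 - (-2)·0.7867) / (-9) = -1.9742
  x_3 = (2 - (2)·-1.2986 - (1)·-1.9742) / (5) = 1.3143
Iteration 3:
  x_1 = (-5 - (-2)·-1.9742 - (-2)·1.3143) / (5) = -1.2640
  x_2 = (11 - (4)·-1.2640 - (-2)·1.3143) / (-9) = -2.0761
  x_3 = (2 - (2)·-1.2640 - (1)·-2.0761) / (5) = 1.3208
Residual b − A·x = (-0.1906, 0.0127, 0.0001); ∞-norm = 0.1906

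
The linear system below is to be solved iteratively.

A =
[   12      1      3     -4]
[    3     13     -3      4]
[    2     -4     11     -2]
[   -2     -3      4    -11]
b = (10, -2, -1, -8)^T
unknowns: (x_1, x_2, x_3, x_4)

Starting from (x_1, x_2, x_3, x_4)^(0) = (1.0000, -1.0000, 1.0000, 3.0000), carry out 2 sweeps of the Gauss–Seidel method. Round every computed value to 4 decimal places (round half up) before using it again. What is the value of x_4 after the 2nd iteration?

0.5323

Iteration 1:
  x_1 = (10 - (1)·-1.0000 - (3)·1.0000 - (-4)·3.0000) / (12) = 1.6667
  x_2 = (-2 - (3)·1.6667 - (-3)·1.0000 - (4)·3.0000) / (13) = -1.2308
  x_3 = (-1 - (2)·1.6667 - (-4)·-1.2308 - (-2)·3.0000) / (11) = -0.2961
  x_4 = (-8 - (-2)·1.6667 - (-3)·-1.2308 - (4)·-0.2961) / (-11) = 0.6522
Iteration 2:
  x_1 = (10 - (1)·-1.2308 - (3)·-0.2961 - (-4)·0.6522) / (12) = 1.2273
  x_2 = (-2 - (3)·1.2273 - (-3)·-0.2961 - (4)·0.6522) / (13) = -0.7061
  x_3 = (-1 - (2)·1.2273 - (-4)·-0.7061 - (-2)·0.6522) / (11) = -0.4522
  x_4 = (-8 - (-2)·1.2273 - (-3)·-0.7061 - (4)·-0.4522) / (-11) = 0.5323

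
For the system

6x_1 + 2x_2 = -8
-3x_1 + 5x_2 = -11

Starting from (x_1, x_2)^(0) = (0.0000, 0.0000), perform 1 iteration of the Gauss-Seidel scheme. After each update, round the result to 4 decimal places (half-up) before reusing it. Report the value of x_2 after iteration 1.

-3.0000

Iteration 1:
  x_1 = (-8 - (2)·0.0000) / (6) = -1.3333
  x_2 = (-11 - (-3)·-1.3333) / (5) = -3.0000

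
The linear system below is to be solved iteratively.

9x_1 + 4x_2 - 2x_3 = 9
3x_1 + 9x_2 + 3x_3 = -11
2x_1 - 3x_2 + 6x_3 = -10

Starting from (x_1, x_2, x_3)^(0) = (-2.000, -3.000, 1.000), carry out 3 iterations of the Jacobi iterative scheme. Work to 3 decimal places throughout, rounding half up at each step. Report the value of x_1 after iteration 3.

Iteration 1:
  x_1 = (9 - (4)·-3.000 - (-2)·1.000) / (9) = 2.556
  x_2 = (-11 - (3)·-2.000 - (3)·1.000) / (9) = -0.889
  x_3 = (-10 - (2)·-2.000 - (-3)·-3.000) / (6) = -2.500
Iteration 2:
  x_1 = (9 - (4)·-0.889 - (-2)·-2.500) / (9) = 0.840
  x_2 = (-11 - (3)·2.556 - (3)·-2.500) / (9) = -1.241
  x_3 = (-10 - (2)·2.556 - (-3)·-0.889) / (6) = -2.963
Iteration 3:
  x_1 = (9 - (4)·-1.241 - (-2)·-2.963) / (9) = 0.893
  x_2 = (-11 - (3)·0.840 - (3)·-2.963) / (9) = -0.515
  x_3 = (-10 - (2)·0.840 - (-3)·-1.241) / (6) = -2.567

0.893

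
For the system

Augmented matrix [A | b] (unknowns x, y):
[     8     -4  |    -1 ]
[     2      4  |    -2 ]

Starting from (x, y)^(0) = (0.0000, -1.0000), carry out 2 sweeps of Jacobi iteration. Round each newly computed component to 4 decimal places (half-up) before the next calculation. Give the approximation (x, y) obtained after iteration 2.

Iteration 1:
  x = (-1 - (-4)·-1.0000) / (8) = -0.6250
  y = (-2 - (2)·0.0000) / (4) = -0.5000
Iteration 2:
  x = (-1 - (-4)·-0.5000) / (8) = -0.3750
  y = (-2 - (2)·-0.6250) / (4) = -0.1875

(-0.3750, -0.1875)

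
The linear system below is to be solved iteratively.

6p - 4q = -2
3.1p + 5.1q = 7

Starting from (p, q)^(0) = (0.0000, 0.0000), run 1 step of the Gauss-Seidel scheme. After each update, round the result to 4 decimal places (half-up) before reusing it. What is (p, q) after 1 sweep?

Iteration 1:
  p = (-2 - (-4)·0.0000) / (6) = -0.3333
  q = (7 - (3.1)·-0.3333) / (5.1) = 1.5751

(-0.3333, 1.5751)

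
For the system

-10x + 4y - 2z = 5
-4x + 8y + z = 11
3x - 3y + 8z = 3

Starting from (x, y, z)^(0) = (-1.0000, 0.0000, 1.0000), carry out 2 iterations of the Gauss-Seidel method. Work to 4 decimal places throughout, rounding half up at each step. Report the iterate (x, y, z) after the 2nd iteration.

(-0.3350, 1.0856, 0.9077)

Iteration 1:
  x = (5 - (4)·0.0000 - (-2)·1.0000) / (-10) = -0.7000
  y = (11 - (-4)·-0.7000 - (1)·1.0000) / (8) = 0.9000
  z = (3 - (3)·-0.7000 - (-3)·0.9000) / (8) = 0.9750
Iteration 2:
  x = (5 - (4)·0.9000 - (-2)·0.9750) / (-10) = -0.3350
  y = (11 - (-4)·-0.3350 - (1)·0.9750) / (8) = 1.0856
  z = (3 - (3)·-0.3350 - (-3)·1.0856) / (8) = 0.9077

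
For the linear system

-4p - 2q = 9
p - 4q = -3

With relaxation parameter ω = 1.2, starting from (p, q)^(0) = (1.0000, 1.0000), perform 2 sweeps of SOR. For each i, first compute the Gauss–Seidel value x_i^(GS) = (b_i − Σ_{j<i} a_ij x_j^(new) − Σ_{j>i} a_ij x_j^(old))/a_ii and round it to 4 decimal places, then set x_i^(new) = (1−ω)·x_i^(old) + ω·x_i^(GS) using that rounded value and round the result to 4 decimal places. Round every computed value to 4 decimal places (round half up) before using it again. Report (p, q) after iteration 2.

(-1.7900, 0.4330)

Iteration 1:
  p: GS value = (9 - (-2)·1.0000) / (-4) = -2.7500;  p ← (1−ω)·1.0000 + ω·-2.7500 = -3.5000
  q: GS value = (-3 - (1)·-3.5000) / (-4) = -0.1250;  q ← (1−ω)·1.0000 + ω·-0.1250 = -0.3500
Iteration 2:
  p: GS value = (9 - (-2)·-0.3500) / (-4) = -2.0750;  p ← (1−ω)·-3.5000 + ω·-2.0750 = -1.7900
  q: GS value = (-3 - (1)·-1.7900) / (-4) = 0.3025;  q ← (1−ω)·-0.3500 + ω·0.3025 = 0.4330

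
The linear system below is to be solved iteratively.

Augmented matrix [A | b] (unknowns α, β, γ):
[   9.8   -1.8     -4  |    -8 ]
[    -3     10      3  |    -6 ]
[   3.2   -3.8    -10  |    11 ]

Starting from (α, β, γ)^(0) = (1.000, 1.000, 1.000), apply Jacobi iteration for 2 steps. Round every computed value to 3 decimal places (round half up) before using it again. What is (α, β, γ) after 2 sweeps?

(-1.400, -0.319, -0.944)

Iteration 1:
  α = (-8 - (-1.8)·1.000 - (-4)·1.000) / (9.8) = -0.224
  β = (-6 - (-3)·1.000 - (3)·1.000) / (10) = -0.600
  γ = (11 - (3.2)·1.000 - (-3.8)·1.000) / (-10) = -1.160
Iteration 2:
  α = (-8 - (-1.8)·-0.600 - (-4)·-1.160) / (9.8) = -1.400
  β = (-6 - (-3)·-0.224 - (3)·-1.160) / (10) = -0.319
  γ = (11 - (3.2)·-0.224 - (-3.8)·-0.600) / (-10) = -0.944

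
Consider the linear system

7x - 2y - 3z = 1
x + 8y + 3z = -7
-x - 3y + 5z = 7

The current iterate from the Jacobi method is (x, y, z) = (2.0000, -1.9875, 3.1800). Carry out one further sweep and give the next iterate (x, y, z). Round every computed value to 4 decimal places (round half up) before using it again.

One sweep:
  x = (1 - (-2)·-1.9875 - (-3)·3.1800) / (7) = 0.9379
  y = (-7 - (1)·2.0000 - (3)·3.1800) / (8) = -2.3175
  z = (7 - (-1)·2.0000 - (-3)·-1.9875) / (5) = 0.6075

(0.9379, -2.3175, 0.6075)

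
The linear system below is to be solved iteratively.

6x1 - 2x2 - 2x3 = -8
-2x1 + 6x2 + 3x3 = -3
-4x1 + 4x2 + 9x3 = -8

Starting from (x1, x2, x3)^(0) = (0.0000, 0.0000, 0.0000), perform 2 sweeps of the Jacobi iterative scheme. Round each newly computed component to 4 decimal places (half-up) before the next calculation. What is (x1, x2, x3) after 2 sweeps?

Iteration 1:
  x1 = (-8 - (-2)·0.0000 - (-2)·0.0000) / (6) = -1.3333
  x2 = (-3 - (-2)·0.0000 - (3)·0.0000) / (6) = -0.5000
  x3 = (-8 - (-4)·0.0000 - (4)·0.0000) / (9) = -0.8889
Iteration 2:
  x1 = (-8 - (-2)·-0.5000 - (-2)·-0.8889) / (6) = -1.7963
  x2 = (-3 - (-2)·-1.3333 - (3)·-0.8889) / (6) = -0.5000
  x3 = (-8 - (-4)·-1.3333 - (4)·-0.5000) / (9) = -1.2592

(-1.7963, -0.5000, -1.2592)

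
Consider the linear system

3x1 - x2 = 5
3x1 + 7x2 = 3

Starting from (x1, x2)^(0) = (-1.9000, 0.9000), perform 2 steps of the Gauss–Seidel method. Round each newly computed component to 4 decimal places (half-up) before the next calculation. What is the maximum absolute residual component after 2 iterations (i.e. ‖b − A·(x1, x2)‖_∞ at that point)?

Iteration 1:
  x1 = (5 - (-1)·0.9000) / (3) = 1.9667
  x2 = (3 - (3)·1.9667) / (7) = -0.4143
Iteration 2:
  x1 = (5 - (-1)·-0.4143) / (3) = 1.5286
  x2 = (3 - (3)·1.5286) / (7) = -0.2265
Residual b − A·x = (0.1877, -0.0003); ∞-norm = 0.1877

0.1877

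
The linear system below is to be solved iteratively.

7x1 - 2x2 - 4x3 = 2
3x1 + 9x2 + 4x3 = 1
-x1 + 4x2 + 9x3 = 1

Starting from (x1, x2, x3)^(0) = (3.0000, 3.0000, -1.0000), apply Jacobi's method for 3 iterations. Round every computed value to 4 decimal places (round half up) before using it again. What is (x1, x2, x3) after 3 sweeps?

Iteration 1:
  x1 = (2 - (-2)·3.0000 - (-4)·-1.0000) / (7) = 0.5714
  x2 = (1 - (3)·3.0000 - (4)·-1.0000) / (9) = -0.4444
  x3 = (1 - (-1)·3.0000 - (4)·3.0000) / (9) = -0.8889
Iteration 2:
  x1 = (2 - (-2)·-0.4444 - (-4)·-0.8889) / (7) = -0.3492
  x2 = (1 - (3)·0.5714 - (4)·-0.8889) / (9) = 0.3157
  x3 = (1 - (-1)·0.5714 - (4)·-0.4444) / (9) = 0.3721
Iteration 3:
  x1 = (2 - (-2)·0.3157 - (-4)·0.3721) / (7) = 0.5885
  x2 = (1 - (3)·-0.3492 - (4)·0.3721) / (9) = 0.0621
  x3 = (1 - (-1)·-0.3492 - (4)·0.3157) / (9) = -0.0680

(0.5885, 0.0621, -0.0680)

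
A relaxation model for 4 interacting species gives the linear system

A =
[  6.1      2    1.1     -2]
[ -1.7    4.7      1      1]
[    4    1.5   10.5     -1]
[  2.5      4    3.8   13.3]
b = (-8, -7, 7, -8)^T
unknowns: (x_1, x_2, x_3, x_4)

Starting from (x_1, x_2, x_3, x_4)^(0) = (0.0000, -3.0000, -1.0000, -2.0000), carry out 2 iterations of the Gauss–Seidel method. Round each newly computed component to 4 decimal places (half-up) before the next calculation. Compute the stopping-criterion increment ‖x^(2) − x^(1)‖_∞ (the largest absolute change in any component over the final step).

0.9140

Iteration 1:
  x_1 = (-8 - (2)·-3.0000 - (1.1)·-1.0000 - (-2)·-2.0000) / (6.1) = -0.8033
  x_2 = (-7 - (-1.7)·-0.8033 - (1)·-1.0000 - (1)·-2.0000) / (4.7) = -1.1416
  x_3 = (7 - (4)·-0.8033 - (1.5)·-1.1416 - (-1)·-2.0000) / (10.5) = 0.9453
  x_4 = (-8 - (2.5)·-0.8033 - (4)·-1.1416 - (3.8)·0.9453) / (13.3) = -0.3773
Iteration 2:
  x_1 = (-8 - (2)·-1.1416 - (1.1)·0.9453 - (-2)·-0.3773) / (6.1) = -1.2313
  x_2 = (-7 - (-1.7)·-1.2313 - (1)·0.9453 - (1)·-0.3773) / (4.7) = -2.0556
  x_3 = (7 - (4)·-1.2313 - (1.5)·-2.0556 - (-1)·-0.3773) / (10.5) = 1.3935
  x_4 = (-8 - (2.5)·-1.2313 - (4)·-2.0556 - (3.8)·1.3935) / (13.3) = -0.1500
Change: (-0.4280, -0.9140, 0.4482, 0.2273) → max |·| = 0.9140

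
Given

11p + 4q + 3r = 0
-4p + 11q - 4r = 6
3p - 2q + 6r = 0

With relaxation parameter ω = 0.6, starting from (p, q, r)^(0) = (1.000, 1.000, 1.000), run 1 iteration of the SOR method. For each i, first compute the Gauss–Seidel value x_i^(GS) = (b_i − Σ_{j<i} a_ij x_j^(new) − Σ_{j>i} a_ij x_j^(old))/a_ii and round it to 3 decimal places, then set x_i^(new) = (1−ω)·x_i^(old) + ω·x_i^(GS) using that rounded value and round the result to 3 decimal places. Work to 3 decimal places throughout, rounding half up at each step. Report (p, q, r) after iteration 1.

(0.018, 0.950, 0.585)

Iteration 1:
  p: GS value = (0 - (4)·1.000 - (3)·1.000) / (11) = -0.636;  p ← (1−ω)·1.000 + ω·-0.636 = 0.018
  q: GS value = (6 - (-4)·0.018 - (-4)·1.000) / (11) = 0.916;  q ← (1−ω)·1.000 + ω·0.916 = 0.950
  r: GS value = (0 - (3)·0.018 - (-2)·0.950) / (6) = 0.308;  r ← (1−ω)·1.000 + ω·0.308 = 0.585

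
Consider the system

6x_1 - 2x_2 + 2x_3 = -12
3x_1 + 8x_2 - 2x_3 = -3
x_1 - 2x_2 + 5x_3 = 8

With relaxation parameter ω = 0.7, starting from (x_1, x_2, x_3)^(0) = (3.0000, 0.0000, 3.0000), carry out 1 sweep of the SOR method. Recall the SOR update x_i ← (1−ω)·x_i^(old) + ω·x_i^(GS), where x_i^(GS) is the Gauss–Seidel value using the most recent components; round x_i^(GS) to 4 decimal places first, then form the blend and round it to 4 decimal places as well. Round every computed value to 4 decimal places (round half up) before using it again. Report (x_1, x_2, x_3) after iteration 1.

Iteration 1:
  x_1: GS value = (-12 - (-2)·0.0000 - (2)·3.0000) / (6) = -3.0000;  x_1 ← (1−ω)·3.0000 + ω·-3.0000 = -1.2000
  x_2: GS value = (-3 - (3)·-1.2000 - (-2)·3.0000) / (8) = 0.8250;  x_2 ← (1−ω)·0.0000 + ω·0.8250 = 0.5775
  x_3: GS value = (8 - (1)·-1.2000 - (-2)·0.5775) / (5) = 2.0710;  x_3 ← (1−ω)·3.0000 + ω·2.0710 = 2.3497

(-1.2000, 0.5775, 2.3497)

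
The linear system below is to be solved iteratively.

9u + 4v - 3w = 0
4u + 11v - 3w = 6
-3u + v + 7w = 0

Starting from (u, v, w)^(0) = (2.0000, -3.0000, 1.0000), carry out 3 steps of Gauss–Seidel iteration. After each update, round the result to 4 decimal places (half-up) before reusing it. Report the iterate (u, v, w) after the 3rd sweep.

Iteration 1:
  u = (0 - (4)·-3.0000 - (-3)·1.0000) / (9) = 1.6667
  v = (6 - (4)·1.6667 - (-3)·1.0000) / (11) = 0.2121
  w = (0 - (-3)·1.6667 - (1)·0.2121) / (7) = 0.6840
Iteration 2:
  u = (0 - (4)·0.2121 - (-3)·0.6840) / (9) = 0.1337
  v = (6 - (4)·0.1337 - (-3)·0.6840) / (11) = 0.6834
  w = (0 - (-3)·0.1337 - (1)·0.6834) / (7) = -0.0403
Iteration 3:
  u = (0 - (4)·0.6834 - (-3)·-0.0403) / (9) = -0.3172
  v = (6 - (4)·-0.3172 - (-3)·-0.0403) / (11) = 0.6498
  w = (0 - (-3)·-0.3172 - (1)·0.6498) / (7) = -0.2288

(-0.3172, 0.6498, -0.2288)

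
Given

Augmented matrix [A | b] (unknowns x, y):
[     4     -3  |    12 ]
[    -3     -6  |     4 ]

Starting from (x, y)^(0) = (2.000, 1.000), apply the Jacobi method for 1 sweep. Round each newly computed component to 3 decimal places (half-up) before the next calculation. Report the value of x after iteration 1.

Iteration 1:
  x = (12 - (-3)·1.000) / (4) = 3.750
  y = (4 - (-3)·2.000) / (-6) = -1.667

3.750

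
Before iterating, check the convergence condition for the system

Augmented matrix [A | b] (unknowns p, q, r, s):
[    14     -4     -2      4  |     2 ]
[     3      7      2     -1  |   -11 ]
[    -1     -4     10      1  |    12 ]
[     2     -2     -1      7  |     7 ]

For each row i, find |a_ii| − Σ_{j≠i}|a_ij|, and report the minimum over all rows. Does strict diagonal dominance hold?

1

row 1: |14| − (4+2+4) = 4
row 2: |7| − (3+2+1) = 1
row 3: |10| − (1+4+1) = 4
row 4: |7| − (2+2+1) = 2
minimum over rows = 1 → strictly diagonally dominant (convergence guaranteed)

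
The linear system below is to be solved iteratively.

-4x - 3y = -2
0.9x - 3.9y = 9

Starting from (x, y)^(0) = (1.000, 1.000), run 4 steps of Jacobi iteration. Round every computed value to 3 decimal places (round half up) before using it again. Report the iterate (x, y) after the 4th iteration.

Iteration 1:
  x = (-2 - (-3)·1.000) / (-4) = -0.250
  y = (9 - (0.9)·1.000) / (-3.9) = -2.077
Iteration 2:
  x = (-2 - (-3)·-2.077) / (-4) = 2.058
  y = (9 - (0.9)·-0.250) / (-3.9) = -2.365
Iteration 3:
  x = (-2 - (-3)·-2.365) / (-4) = 2.274
  y = (9 - (0.9)·2.058) / (-3.9) = -1.833
Iteration 4:
  x = (-2 - (-3)·-1.833) / (-4) = 1.875
  y = (9 - (0.9)·2.274) / (-3.9) = -1.783

(1.875, -1.783)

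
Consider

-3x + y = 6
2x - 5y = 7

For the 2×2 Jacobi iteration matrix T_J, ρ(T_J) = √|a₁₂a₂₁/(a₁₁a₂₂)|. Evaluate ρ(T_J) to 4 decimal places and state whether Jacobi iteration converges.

a₁₂a₂₁/(a₁₁a₂₂) = (1)·(2) / ((-3)·(-5)) = 0.133333
ρ = √|0.133333| = √0.133333 = 0.3651
ρ < 1, so Jacobi converges

0.3651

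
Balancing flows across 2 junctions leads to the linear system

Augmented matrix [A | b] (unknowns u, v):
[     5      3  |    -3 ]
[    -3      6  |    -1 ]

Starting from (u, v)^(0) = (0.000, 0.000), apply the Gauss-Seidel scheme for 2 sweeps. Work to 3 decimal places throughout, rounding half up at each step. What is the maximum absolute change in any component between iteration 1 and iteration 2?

Iteration 1:
  u = (-3 - (3)·0.000) / (5) = -0.600
  v = (-1 - (-3)·-0.600) / (6) = -0.467
Iteration 2:
  u = (-3 - (3)·-0.467) / (5) = -0.320
  v = (-1 - (-3)·-0.320) / (6) = -0.327
Change: (0.280, 0.140) → max |·| = 0.280

0.280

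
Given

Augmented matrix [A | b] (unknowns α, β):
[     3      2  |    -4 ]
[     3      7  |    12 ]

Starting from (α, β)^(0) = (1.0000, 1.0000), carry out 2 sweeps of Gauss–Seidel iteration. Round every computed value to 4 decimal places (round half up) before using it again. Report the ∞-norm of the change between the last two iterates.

Iteration 1:
  α = (-4 - (2)·1.0000) / (3) = -2.0000
  β = (12 - (3)·-2.0000) / (7) = 2.5714
Iteration 2:
  α = (-4 - (2)·2.5714) / (3) = -3.0476
  β = (12 - (3)·-3.0476) / (7) = 3.0204
Change: (-1.0476, 0.4490) → max |·| = 1.0476

1.0476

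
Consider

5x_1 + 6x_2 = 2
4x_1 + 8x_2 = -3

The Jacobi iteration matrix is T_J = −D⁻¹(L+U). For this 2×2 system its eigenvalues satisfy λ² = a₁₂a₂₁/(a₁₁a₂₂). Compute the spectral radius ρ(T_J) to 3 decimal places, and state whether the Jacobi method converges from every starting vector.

0.775

a₁₂a₂₁/(a₁₁a₂₂) = (6)·(4) / ((5)·(8)) = 0.600000
ρ = √|0.600000| = √0.600000 = 0.775
ρ < 1, so Jacobi converges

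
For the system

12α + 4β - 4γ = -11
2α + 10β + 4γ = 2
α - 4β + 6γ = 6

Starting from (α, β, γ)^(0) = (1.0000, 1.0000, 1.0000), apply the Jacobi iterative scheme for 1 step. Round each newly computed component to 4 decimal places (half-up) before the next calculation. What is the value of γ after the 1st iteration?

Iteration 1:
  α = (-11 - (4)·1.0000 - (-4)·1.0000) / (12) = -0.9167
  β = (2 - (2)·1.0000 - (4)·1.0000) / (10) = -0.4000
  γ = (6 - (1)·1.0000 - (-4)·1.0000) / (6) = 1.5000

1.5000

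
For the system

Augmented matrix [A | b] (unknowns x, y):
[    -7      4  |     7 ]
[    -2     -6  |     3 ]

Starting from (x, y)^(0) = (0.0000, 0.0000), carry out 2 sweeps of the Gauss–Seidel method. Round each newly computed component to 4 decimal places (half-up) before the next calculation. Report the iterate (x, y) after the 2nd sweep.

Iteration 1:
  x = (7 - (4)·0.0000) / (-7) = -1.0000
  y = (3 - (-2)·-1.0000) / (-6) = -0.1667
Iteration 2:
  x = (7 - (4)·-0.1667) / (-7) = -1.0953
  y = (3 - (-2)·-1.0953) / (-6) = -0.1349

(-1.0953, -0.1349)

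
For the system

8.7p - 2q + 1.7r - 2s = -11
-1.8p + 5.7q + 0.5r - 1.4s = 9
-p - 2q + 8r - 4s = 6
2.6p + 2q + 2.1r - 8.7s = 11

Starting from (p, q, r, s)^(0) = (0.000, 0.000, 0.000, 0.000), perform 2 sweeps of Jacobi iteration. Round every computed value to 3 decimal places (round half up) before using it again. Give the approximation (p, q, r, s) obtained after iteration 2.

(-1.339, 0.804, 0.355, -1.098)

Iteration 1:
  p = (-11 - (-2)·0.000 - (1.7)·0.000 - (-2)·0.000) / (8.7) = -1.264
  q = (9 - (-1.8)·0.000 - (0.5)·0.000 - (-1.4)·0.000) / (5.7) = 1.579
  r = (6 - (-1)·0.000 - (-2)·0.000 - (-4)·0.000) / (8) = 0.750
  s = (11 - (2.6)·0.000 - (2)·0.000 - (2.1)·0.000) / (-8.7) = -1.264
Iteration 2:
  p = (-11 - (-2)·1.579 - (1.7)·0.750 - (-2)·-1.264) / (8.7) = -1.339
  q = (9 - (-1.8)·-1.264 - (0.5)·0.750 - (-1.4)·-1.264) / (5.7) = 0.804
  r = (6 - (-1)·-1.264 - (-2)·1.579 - (-4)·-1.264) / (8) = 0.355
  s = (11 - (2.6)·-1.264 - (2)·1.579 - (2.1)·0.750) / (-8.7) = -1.098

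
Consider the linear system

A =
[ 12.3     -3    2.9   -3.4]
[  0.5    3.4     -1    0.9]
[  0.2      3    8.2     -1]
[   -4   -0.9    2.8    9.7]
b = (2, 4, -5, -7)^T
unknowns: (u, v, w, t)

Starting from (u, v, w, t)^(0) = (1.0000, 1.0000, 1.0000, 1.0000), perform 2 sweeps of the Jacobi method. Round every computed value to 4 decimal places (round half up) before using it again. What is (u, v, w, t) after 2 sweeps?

(0.4882, 0.9862, -1.0696, -0.1856)

Iteration 1:
  u = (2 - (-3)·1.0000 - (2.9)·1.0000 - (-3.4)·1.0000) / (12.3) = 0.4472
  v = (4 - (0.5)·1.0000 - (-1)·1.0000 - (0.9)·1.0000) / (3.4) = 1.0588
  w = (-5 - (0.2)·1.0000 - (3)·1.0000 - (-1)·1.0000) / (8.2) = -0.8780
  t = (-7 - (-4)·1.0000 - (-0.9)·1.0000 - (2.8)·1.0000) / (9.7) = -0.5052
Iteration 2:
  u = (2 - (-3)·1.0588 - (2.9)·-0.8780 - (-3.4)·-0.5052) / (12.3) = 0.4882
  v = (4 - (0.5)·0.4472 - (-1)·-0.8780 - (0.9)·-0.5052) / (3.4) = 0.9862
  w = (-5 - (0.2)·0.4472 - (3)·1.0588 - (-1)·-0.5052) / (8.2) = -1.0696
  t = (-7 - (-4)·0.4472 - (-0.9)·1.0588 - (2.8)·-0.8780) / (9.7) = -0.1856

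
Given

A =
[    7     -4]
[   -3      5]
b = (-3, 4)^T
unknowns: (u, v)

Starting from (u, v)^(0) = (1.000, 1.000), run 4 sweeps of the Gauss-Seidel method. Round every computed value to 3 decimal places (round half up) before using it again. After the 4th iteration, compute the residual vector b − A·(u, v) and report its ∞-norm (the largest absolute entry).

Iteration 1:
  u = (-3 - (-4)·1.000) / (7) = 0.143
  v = (4 - (-3)·0.143) / (5) = 0.886
Iteration 2:
  u = (-3 - (-4)·0.886) / (7) = 0.078
  v = (4 - (-3)·0.078) / (5) = 0.847
Iteration 3:
  u = (-3 - (-4)·0.847) / (7) = 0.055
  v = (4 - (-3)·0.055) / (5) = 0.833
Iteration 4:
  u = (-3 - (-4)·0.833) / (7) = 0.047
  v = (4 - (-3)·0.047) / (5) = 0.828
Residual b − A·x = (-0.017, 0.001); ∞-norm = 0.017

0.017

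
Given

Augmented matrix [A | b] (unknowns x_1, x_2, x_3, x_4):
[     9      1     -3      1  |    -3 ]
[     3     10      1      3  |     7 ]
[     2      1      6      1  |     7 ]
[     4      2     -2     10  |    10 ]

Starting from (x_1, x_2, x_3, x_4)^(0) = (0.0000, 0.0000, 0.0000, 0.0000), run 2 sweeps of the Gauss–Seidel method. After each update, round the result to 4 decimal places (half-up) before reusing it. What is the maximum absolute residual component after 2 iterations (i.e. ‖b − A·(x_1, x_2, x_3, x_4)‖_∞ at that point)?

0.1430

Iteration 1:
  x_1 = (-3 - (1)·0.0000 - (-3)·0.0000 - (1)·0.0000) / (9) = -0.3333
  x_2 = (7 - (3)·-0.3333 - (1)·0.0000 - (3)·0.0000) / (10) = 0.8000
  x_3 = (7 - (2)·-0.3333 - (1)·0.8000 - (1)·0.0000) / (6) = 1.1444
  x_4 = (10 - (4)·-0.3333 - (2)·0.8000 - (-2)·1.1444) / (10) = 1.2022
Iteration 2:
  x_1 = (-3 - (1)·0.8000 - (-3)·1.1444 - (1)·1.2022) / (9) = -0.1743
  x_2 = (7 - (3)·-0.1743 - (1)·1.1444 - (3)·1.2022) / (10) = 0.2772
  x_3 = (7 - (2)·-0.1743 - (1)·0.2772 - (1)·1.2022) / (6) = 0.9782
  x_4 = (10 - (4)·-0.1743 - (2)·0.2772 - (-2)·0.9782) / (10) = 1.2099
Residual b − A·x = (0.0162, 0.1430, -0.0077, 0.0002); ∞-norm = 0.1430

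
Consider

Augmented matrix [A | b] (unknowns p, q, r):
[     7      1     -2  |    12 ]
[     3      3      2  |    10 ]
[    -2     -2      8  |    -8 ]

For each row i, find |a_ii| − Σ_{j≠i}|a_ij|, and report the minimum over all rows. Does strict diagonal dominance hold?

row 1: |7| − (1+2) = 4
row 2: |3| − (3+2) = -2
row 3: |8| − (2+2) = 4
minimum over rows = -2 → not strictly diagonally dominant

-2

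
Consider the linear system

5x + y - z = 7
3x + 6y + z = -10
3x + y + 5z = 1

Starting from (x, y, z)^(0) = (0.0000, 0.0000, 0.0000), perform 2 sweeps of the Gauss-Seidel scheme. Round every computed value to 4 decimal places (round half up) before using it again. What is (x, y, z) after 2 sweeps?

Iteration 1:
  x = (7 - (1)·0.0000 - (-1)·0.0000) / (5) = 1.4000
  y = (-10 - (3)·1.4000 - (1)·0.0000) / (6) = -2.3667
  z = (1 - (3)·1.4000 - (1)·-2.3667) / (5) = -0.1667
Iteration 2:
  x = (7 - (1)·-2.3667 - (-1)·-0.1667) / (5) = 1.8400
  y = (-10 - (3)·1.8400 - (1)·-0.1667) / (6) = -2.5589
  z = (1 - (3)·1.8400 - (1)·-2.5589) / (5) = -0.3922

(1.8400, -2.5589, -0.3922)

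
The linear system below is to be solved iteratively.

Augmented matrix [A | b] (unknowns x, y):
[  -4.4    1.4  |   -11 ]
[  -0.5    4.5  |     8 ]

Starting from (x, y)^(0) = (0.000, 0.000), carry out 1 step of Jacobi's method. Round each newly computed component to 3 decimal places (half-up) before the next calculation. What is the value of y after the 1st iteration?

1.778

Iteration 1:
  x = (-11 - (1.4)·0.000) / (-4.4) = 2.500
  y = (8 - (-0.5)·0.000) / (4.5) = 1.778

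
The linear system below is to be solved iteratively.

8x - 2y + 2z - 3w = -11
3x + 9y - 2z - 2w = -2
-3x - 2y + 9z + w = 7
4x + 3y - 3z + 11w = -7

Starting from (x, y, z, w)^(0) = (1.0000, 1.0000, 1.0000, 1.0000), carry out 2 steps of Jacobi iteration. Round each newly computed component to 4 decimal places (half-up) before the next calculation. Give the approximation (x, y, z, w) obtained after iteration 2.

(-2.0833, 0.1605, 0.5309, 0.0909)

Iteration 1:
  x = (-11 - (-2)·1.0000 - (2)·1.0000 - (-3)·1.0000) / (8) = -1.0000
  y = (-2 - (3)·1.0000 - (-2)·1.0000 - (-2)·1.0000) / (9) = -0.1111
  z = (7 - (-3)·1.0000 - (-2)·1.0000 - (1)·1.0000) / (9) = 1.2222
  w = (-7 - (4)·1.0000 - (3)·1.0000 - (-3)·1.0000) / (11) = -1.0000
Iteration 2:
  x = (-11 - (-2)·-0.1111 - (2)·1.2222 - (-3)·-1.0000) / (8) = -2.0833
  y = (-2 - (3)·-1.0000 - (-2)·1.2222 - (-2)·-1.0000) / (9) = 0.1605
  z = (7 - (-3)·-1.0000 - (-2)·-0.1111 - (1)·-1.0000) / (9) = 0.5309
  w = (-7 - (4)·-1.0000 - (3)·-0.1111 - (-3)·1.2222) / (11) = 0.0909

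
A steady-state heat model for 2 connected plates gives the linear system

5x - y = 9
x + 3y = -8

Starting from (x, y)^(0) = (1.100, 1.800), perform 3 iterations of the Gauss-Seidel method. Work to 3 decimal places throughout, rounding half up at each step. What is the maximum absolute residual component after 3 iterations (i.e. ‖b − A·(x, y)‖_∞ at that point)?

Iteration 1:
  x = (9 - (-1)·1.800) / (5) = 2.160
  y = (-8 - (1)·2.160) / (3) = -3.387
Iteration 2:
  x = (9 - (-1)·-3.387) / (5) = 1.123
  y = (-8 - (1)·1.123) / (3) = -3.041
Iteration 3:
  x = (9 - (-1)·-3.041) / (5) = 1.192
  y = (-8 - (1)·1.192) / (3) = -3.064
Residual b − A·x = (-0.024, 0.000); ∞-norm = 0.024

0.024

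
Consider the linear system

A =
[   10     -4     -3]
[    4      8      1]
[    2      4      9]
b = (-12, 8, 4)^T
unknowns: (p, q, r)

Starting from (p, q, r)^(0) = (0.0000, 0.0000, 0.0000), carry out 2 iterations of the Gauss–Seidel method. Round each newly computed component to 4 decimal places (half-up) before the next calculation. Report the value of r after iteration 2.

0.0000

Iteration 1:
  p = (-12 - (-4)·0.0000 - (-3)·0.0000) / (10) = -1.2000
  q = (8 - (4)·-1.2000 - (1)·0.0000) / (8) = 1.6000
  r = (4 - (2)·-1.2000 - (4)·1.6000) / (9) = 0.0000
Iteration 2:
  p = (-12 - (-4)·1.6000 - (-3)·0.0000) / (10) = -0.5600
  q = (8 - (4)·-0.5600 - (1)·0.0000) / (8) = 1.2800
  r = (4 - (2)·-0.5600 - (4)·1.2800) / (9) = 0.0000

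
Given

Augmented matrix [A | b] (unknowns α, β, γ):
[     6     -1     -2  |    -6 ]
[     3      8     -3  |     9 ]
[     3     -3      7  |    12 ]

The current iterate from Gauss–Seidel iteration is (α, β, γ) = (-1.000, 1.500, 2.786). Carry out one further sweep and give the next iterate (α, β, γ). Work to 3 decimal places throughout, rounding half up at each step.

(0.179, 2.103, 2.539)

One sweep:
  α = (-6 - (-1)·1.500 - (-2)·2.786) / (6) = 0.179
  β = (9 - (3)·0.179 - (-3)·2.786) / (8) = 2.103
  γ = (12 - (3)·0.179 - (-3)·2.103) / (7) = 2.539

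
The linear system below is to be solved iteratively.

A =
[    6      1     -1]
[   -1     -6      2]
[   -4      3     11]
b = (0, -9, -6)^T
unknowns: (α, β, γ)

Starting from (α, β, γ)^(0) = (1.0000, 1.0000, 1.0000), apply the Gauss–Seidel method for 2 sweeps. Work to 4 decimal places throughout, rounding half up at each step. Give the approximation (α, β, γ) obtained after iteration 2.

Iteration 1:
  α = (0 - (1)·1.0000 - (-1)·1.0000) / (6) = 0.0000
  β = (-9 - (-1)·0.0000 - (2)·1.0000) / (-6) = 1.8333
  γ = (-6 - (-4)·0.0000 - (3)·1.8333) / (11) = -1.0454
Iteration 2:
  α = (0 - (1)·1.8333 - (-1)·-1.0454) / (6) = -0.4798
  β = (-9 - (-1)·-0.4798 - (2)·-1.0454) / (-6) = 1.2315
  γ = (-6 - (-4)·-0.4798 - (3)·1.2315) / (11) = -1.0558

(-0.4798, 1.2315, -1.0558)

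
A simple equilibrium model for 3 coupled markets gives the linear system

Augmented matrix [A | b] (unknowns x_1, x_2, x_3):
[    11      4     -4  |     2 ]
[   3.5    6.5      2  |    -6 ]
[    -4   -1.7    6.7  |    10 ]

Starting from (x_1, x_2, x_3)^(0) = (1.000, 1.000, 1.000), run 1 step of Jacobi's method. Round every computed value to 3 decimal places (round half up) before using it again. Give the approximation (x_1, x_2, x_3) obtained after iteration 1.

(0.182, -1.769, 2.343)

Iteration 1:
  x_1 = (2 - (4)·1.000 - (-4)·1.000) / (11) = 0.182
  x_2 = (-6 - (3.5)·1.000 - (2)·1.000) / (6.5) = -1.769
  x_3 = (10 - (-4)·1.000 - (-1.7)·1.000) / (6.7) = 2.343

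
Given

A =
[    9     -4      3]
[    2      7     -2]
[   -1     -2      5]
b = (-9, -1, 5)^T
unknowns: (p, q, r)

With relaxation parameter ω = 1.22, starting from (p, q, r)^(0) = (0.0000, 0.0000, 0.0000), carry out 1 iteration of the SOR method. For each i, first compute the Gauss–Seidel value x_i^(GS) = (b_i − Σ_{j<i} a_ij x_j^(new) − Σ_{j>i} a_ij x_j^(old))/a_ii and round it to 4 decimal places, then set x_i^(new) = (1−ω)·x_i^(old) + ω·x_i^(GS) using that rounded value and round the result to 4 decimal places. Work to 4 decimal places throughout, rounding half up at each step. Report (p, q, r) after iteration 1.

(-1.2200, 0.2510, 1.0448)

Iteration 1:
  p: GS value = (-9 - (-4)·0.0000 - (3)·0.0000) / (9) = -1.0000;  p ← (1−ω)·0.0000 + ω·-1.0000 = -1.2200
  q: GS value = (-1 - (2)·-1.2200 - (-2)·0.0000) / (7) = 0.2057;  q ← (1−ω)·0.0000 + ω·0.2057 = 0.2510
  r: GS value = (5 - (-1)·-1.2200 - (-2)·0.2510) / (5) = 0.8564;  r ← (1−ω)·0.0000 + ω·0.8564 = 1.0448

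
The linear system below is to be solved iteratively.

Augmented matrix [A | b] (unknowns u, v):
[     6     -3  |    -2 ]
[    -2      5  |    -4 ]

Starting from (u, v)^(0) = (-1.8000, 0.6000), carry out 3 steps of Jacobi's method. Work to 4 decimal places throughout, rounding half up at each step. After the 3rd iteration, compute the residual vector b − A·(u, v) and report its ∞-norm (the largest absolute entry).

Iteration 1:
  u = (-2 - (-3)·0.6000) / (6) = -0.0333
  v = (-4 - (-2)·-1.8000) / (5) = -1.5200
Iteration 2:
  u = (-2 - (-3)·-1.5200) / (6) = -1.0933
  v = (-4 - (-2)·-0.0333) / (5) = -0.8133
Iteration 3:
  u = (-2 - (-3)·-0.8133) / (6) = -0.7400
  v = (-4 - (-2)·-1.0933) / (5) = -1.2373
Residual b − A·x = (-1.2719, 0.7065); ∞-norm = 1.2719

1.2719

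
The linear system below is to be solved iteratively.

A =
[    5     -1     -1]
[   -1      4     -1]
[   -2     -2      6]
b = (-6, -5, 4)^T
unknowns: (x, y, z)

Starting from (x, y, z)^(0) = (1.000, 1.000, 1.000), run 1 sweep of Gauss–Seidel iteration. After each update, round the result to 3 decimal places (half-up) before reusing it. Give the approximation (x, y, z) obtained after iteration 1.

Iteration 1:
  x = (-6 - (-1)·1.000 - (-1)·1.000) / (5) = -0.800
  y = (-5 - (-1)·-0.800 - (-1)·1.000) / (4) = -1.200
  z = (4 - (-2)·-0.800 - (-2)·-1.200) / (6) = 0.000

(-0.800, -1.200, 0.000)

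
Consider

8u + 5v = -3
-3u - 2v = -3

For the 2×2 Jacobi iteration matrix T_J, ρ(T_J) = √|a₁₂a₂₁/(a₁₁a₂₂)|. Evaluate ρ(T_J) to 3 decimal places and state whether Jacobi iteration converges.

a₁₂a₂₁/(a₁₁a₂₂) = (5)·(-3) / ((8)·(-2)) = 0.937500
ρ = √|0.937500| = √0.937500 = 0.968
ρ < 1, so Jacobi converges

0.968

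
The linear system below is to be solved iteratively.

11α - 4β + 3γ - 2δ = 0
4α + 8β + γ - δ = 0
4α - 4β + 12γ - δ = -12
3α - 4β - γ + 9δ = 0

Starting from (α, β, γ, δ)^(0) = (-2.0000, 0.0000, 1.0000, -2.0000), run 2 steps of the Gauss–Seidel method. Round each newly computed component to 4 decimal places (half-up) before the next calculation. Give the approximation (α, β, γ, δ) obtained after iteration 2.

Iteration 1:
  α = (0 - (-4)·0.0000 - (3)·1.0000 - (-2)·-2.0000) / (11) = -0.6364
  β = (0 - (4)·-0.6364 - (1)·1.0000 - (-1)·-2.0000) / (8) = -0.0568
  γ = (-12 - (4)·-0.6364 - (-4)·-0.0568 - (-1)·-2.0000) / (12) = -0.9735
  δ = (0 - (3)·-0.6364 - (-4)·-0.0568 - (-1)·-0.9735) / (9) = 0.0787
Iteration 2:
  α = (0 - (-4)·-0.0568 - (3)·-0.9735 - (-2)·0.0787) / (11) = 0.2592
  β = (0 - (4)·0.2592 - (1)·-0.9735 - (-1)·0.0787) / (8) = 0.0019
  γ = (-12 - (4)·0.2592 - (-4)·0.0019 - (-1)·0.0787) / (12) = -1.0792
  δ = (0 - (3)·0.2592 - (-4)·0.0019 - (-1)·-1.0792) / (9) = -0.2055

(0.2592, 0.0019, -1.0792, -0.2055)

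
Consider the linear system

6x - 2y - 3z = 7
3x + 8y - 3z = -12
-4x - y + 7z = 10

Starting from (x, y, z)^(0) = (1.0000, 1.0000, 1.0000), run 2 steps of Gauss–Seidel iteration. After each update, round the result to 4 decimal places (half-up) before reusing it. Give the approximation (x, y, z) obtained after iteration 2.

Iteration 1:
  x = (7 - (-2)·1.0000 - (-3)·1.0000) / (6) = 2.0000
  y = (-12 - (3)·2.0000 - (-3)·1.0000) / (8) = -1.8750
  z = (10 - (-4)·2.0000 - (-1)·-1.8750) / (7) = 2.3036
Iteration 2:
  x = (7 - (-2)·-1.8750 - (-3)·2.3036) / (6) = 1.6935
  y = (-12 - (3)·1.6935 - (-3)·2.3036) / (8) = -1.2712
  z = (10 - (-4)·1.6935 - (-1)·-1.2712) / (7) = 2.2147

(1.6935, -1.2712, 2.2147)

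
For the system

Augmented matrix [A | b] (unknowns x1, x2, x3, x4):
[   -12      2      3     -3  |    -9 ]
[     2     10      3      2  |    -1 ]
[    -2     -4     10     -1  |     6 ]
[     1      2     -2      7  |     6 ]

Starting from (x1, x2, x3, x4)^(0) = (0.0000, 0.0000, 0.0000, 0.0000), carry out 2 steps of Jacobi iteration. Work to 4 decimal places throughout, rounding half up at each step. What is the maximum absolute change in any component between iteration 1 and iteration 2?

0.5014

Iteration 1:
  x1 = (-9 - (2)·0.0000 - (3)·0.0000 - (-3)·0.0000) / (-12) = 0.7500
  x2 = (-1 - (2)·0.0000 - (3)·0.0000 - (2)·0.0000) / (10) = -0.1000
  x3 = (6 - (-2)·0.0000 - (-4)·0.0000 - (-1)·0.0000) / (10) = 0.6000
  x4 = (6 - (1)·0.0000 - (2)·0.0000 - (-2)·0.0000) / (7) = 0.8571
Iteration 2:
  x1 = (-9 - (2)·-0.1000 - (3)·0.6000 - (-3)·0.8571) / (-12) = 0.6691
  x2 = (-1 - (2)·0.7500 - (3)·0.6000 - (2)·0.8571) / (10) = -0.6014
  x3 = (6 - (-2)·0.7500 - (-4)·-0.1000 - (-1)·0.8571) / (10) = 0.7957
  x4 = (6 - (1)·0.7500 - (2)·-0.1000 - (-2)·0.6000) / (7) = 0.9500
Change: (-0.0809, -0.5014, 0.1957, 0.0929) → max |·| = 0.5014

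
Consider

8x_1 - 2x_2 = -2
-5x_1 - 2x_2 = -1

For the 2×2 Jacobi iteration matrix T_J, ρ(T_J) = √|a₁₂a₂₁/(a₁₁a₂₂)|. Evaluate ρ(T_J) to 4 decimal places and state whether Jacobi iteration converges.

0.7906

a₁₂a₂₁/(a₁₁a₂₂) = (-2)·(-5) / ((8)·(-2)) = -0.625000
ρ = √|-0.625000| = √0.625000 = 0.7906
ρ < 1, so Jacobi converges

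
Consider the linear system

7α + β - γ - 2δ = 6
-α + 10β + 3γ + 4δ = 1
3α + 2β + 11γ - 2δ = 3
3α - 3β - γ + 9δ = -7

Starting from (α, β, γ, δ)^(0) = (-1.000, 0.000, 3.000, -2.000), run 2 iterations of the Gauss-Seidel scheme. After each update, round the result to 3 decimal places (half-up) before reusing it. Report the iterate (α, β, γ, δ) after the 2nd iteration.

Iteration 1:
  α = (6 - (1)·0.000 - (-1)·3.000 - (-2)·-2.000) / (7) = 0.714
  β = (1 - (-1)·0.714 - (3)·3.000 - (4)·-2.000) / (10) = 0.071
  γ = (3 - (3)·0.714 - (2)·0.071 - (-2)·-2.000) / (11) = -0.299
  δ = (-7 - (3)·0.714 - (-3)·0.071 - (-1)·-0.299) / (9) = -1.025
Iteration 2:
  α = (6 - (1)·0.071 - (-1)·-0.299 - (-2)·-1.025) / (7) = 0.511
  β = (1 - (-1)·0.511 - (3)·-0.299 - (4)·-1.025) / (10) = 0.651
  γ = (3 - (3)·0.511 - (2)·0.651 - (-2)·-1.025) / (11) = -0.171
  δ = (-7 - (3)·0.511 - (-3)·0.651 - (-1)·-0.171) / (9) = -0.750

(0.511, 0.651, -0.171, -0.750)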